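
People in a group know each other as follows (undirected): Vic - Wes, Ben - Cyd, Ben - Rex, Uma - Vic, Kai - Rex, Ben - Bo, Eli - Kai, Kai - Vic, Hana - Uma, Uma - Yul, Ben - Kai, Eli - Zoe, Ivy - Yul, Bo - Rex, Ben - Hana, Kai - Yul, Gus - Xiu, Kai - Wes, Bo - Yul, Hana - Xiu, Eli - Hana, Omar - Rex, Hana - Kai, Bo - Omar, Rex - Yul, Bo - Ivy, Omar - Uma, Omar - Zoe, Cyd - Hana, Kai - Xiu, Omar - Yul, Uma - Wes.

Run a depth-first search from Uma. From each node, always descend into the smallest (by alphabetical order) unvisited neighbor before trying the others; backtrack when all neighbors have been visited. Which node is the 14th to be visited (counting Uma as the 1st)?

Xiu

Visit Uma
Uma → Hana
Hana → Ben
Ben → Bo
Bo → Ivy
Ivy → Yul
Yul → Kai
Kai → Eli
Eli → Zoe
Zoe → Omar
Omar → Rex
Kai → Vic
Vic → Wes
Kai → Xiu
Xiu → Gus
Ben → Cyd

Visit order: Uma, Hana, Ben, Bo, Ivy, Yul, Kai, Eli, Zoe, Omar, Rex, Vic, Wes, Xiu, Gus, Cyd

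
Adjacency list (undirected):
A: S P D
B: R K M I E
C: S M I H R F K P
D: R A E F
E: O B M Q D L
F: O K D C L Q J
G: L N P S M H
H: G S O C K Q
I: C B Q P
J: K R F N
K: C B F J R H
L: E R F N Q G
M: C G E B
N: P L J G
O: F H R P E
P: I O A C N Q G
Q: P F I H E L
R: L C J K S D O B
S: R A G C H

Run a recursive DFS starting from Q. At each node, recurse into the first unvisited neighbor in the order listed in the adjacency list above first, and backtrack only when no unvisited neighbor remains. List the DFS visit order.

Q → P → I → C → S → R → L → E → O → F → K → B → M → G → N → J → H → D → A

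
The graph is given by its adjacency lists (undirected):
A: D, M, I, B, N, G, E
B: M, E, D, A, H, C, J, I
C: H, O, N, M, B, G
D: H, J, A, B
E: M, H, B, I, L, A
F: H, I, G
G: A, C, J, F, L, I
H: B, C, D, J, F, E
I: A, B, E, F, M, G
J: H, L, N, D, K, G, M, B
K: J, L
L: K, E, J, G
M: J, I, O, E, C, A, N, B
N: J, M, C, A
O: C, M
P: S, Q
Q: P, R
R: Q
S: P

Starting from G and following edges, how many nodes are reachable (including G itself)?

15

BFS from G visits: G, L, J, I, F, C, A, K, E, N, M, H, D, B, O
Reachable nodes: 15 of 19 total.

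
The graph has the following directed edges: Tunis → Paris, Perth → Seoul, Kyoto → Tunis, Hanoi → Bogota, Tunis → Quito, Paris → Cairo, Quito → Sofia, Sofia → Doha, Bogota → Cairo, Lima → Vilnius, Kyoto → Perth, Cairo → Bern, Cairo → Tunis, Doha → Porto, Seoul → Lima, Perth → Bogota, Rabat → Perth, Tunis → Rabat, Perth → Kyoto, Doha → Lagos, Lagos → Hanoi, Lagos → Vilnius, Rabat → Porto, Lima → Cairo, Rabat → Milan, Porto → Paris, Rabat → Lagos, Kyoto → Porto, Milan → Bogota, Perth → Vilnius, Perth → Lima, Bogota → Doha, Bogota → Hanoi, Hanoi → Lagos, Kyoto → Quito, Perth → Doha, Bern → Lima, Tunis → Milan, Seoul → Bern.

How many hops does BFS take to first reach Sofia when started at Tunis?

2

Level 0: Tunis
Level 1: Milan, Paris, Quito, Rabat
Level 2: Bogota, Cairo, Lagos, Perth, Porto, Sofia
Level 3: Bern, Doha, Hanoi, Kyoto, Lima, Seoul, Vilnius
Sofia first appears at level 2.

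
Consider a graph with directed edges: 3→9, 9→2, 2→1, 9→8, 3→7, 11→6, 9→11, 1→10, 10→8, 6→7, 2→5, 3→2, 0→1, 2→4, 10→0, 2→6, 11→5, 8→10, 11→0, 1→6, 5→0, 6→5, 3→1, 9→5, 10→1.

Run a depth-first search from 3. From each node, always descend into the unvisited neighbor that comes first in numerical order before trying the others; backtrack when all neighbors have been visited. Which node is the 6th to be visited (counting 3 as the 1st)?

Visit 3
3 → 1
1 → 6
6 → 5
5 → 0
6 → 7
1 → 10
10 → 8
3 → 2
2 → 4
3 → 9
9 → 11

Visit order: 3, 1, 6, 5, 0, 7, 10, 8, 2, 4, 9, 11

7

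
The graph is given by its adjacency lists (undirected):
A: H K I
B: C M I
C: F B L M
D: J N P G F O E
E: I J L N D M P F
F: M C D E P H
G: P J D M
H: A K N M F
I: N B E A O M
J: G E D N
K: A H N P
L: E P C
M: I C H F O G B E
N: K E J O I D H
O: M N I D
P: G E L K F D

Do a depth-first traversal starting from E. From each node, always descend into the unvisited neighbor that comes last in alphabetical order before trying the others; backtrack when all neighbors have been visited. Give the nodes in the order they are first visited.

Visit E
E → P
P → L
L → C
C → M
M → O
O → N
N → K
K → H
H → F
F → D
D → J
J → G
H → A
A → I
I → B

E -> P -> L -> C -> M -> O -> N -> K -> H -> F -> D -> J -> G -> A -> I -> B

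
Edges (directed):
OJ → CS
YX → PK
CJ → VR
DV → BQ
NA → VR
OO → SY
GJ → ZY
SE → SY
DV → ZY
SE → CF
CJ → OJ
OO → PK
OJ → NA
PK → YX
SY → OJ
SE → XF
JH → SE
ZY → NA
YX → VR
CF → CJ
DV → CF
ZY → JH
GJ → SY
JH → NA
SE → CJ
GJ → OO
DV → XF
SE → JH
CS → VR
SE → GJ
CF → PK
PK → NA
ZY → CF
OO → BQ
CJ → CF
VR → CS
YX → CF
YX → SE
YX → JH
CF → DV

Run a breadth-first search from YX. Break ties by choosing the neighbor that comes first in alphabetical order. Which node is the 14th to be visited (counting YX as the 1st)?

Visit YX; enqueue CF, JH, PK, SE, VR → queue [CF, JH, PK, SE, VR]
Visit CF; enqueue CJ, DV → queue [JH, PK, SE, VR, CJ, DV]
Visit JH; enqueue NA → queue [PK, SE, VR, CJ, DV, NA]
Visit PK → queue [SE, VR, CJ, DV, NA]
Visit SE; enqueue GJ, SY, XF → queue [VR, CJ, DV, NA, GJ, SY, XF]
Visit VR; enqueue CS → queue [CJ, DV, NA, GJ, SY, XF, CS]
Visit CJ; enqueue OJ → queue [DV, NA, GJ, SY, XF, CS, OJ]
Visit DV; enqueue BQ, ZY → queue [NA, GJ, SY, XF, CS, OJ, BQ, ZY]
Visit NA → queue [GJ, SY, XF, CS, OJ, BQ, ZY]
Visit GJ; enqueue OO → queue [SY, XF, CS, OJ, BQ, ZY, OO]
Visit SY → queue [XF, CS, OJ, BQ, ZY, OO]
Visit XF → queue [CS, OJ, BQ, ZY, OO]
Visit CS → queue [OJ, BQ, ZY, OO]
Visit OJ → queue [BQ, ZY, OO]
Visit BQ → queue [ZY, OO]
Visit ZY → queue [OO]
Visit OO → queue []

Visit order: YX, CF, JH, PK, SE, VR, CJ, DV, NA, GJ, SY, XF, CS, OJ, BQ, ZY, OO

OJ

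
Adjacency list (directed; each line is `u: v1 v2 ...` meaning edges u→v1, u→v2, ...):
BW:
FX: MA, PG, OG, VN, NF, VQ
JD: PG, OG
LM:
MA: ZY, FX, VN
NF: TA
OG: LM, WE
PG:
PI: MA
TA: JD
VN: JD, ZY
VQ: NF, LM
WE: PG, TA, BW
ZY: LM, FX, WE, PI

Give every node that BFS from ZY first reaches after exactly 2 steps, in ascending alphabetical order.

BW, MA, NF, OG, PG, TA, VN, VQ

Level 0: ZY
Level 1: FX, LM, PI, WE
Level 2: BW, MA, NF, OG, PG, TA, VN, VQ
Level 3: JD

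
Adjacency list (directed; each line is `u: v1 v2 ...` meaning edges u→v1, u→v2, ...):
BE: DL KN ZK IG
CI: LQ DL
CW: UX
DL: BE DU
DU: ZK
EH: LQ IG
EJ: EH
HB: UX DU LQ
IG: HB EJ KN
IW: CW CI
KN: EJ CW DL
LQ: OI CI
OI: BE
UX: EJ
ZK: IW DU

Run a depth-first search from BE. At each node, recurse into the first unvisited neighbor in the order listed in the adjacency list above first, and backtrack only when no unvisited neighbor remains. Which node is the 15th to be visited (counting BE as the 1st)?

KN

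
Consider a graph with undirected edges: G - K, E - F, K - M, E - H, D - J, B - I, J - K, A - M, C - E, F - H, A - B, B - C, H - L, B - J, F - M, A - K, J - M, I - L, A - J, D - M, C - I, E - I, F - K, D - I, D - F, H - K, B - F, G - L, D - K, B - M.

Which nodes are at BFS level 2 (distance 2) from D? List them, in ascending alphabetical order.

A, B, C, E, G, H, L

Level 0: D
Level 1: F, I, J, K, M
Level 2: A, B, C, E, G, H, L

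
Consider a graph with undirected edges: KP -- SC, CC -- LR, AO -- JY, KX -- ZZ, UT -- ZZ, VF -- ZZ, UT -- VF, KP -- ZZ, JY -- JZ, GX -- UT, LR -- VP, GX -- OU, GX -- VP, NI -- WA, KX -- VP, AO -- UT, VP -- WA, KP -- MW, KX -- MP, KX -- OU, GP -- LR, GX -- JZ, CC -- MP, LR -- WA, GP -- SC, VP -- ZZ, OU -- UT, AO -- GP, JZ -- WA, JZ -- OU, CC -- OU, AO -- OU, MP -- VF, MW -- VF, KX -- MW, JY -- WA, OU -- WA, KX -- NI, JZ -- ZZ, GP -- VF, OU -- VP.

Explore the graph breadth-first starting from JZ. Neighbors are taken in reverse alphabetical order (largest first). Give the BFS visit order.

JZ, ZZ, WA, OU, JY, GX, VP, VF, UT, KX, KP, NI, LR, CC, AO, MW, MP, GP, SC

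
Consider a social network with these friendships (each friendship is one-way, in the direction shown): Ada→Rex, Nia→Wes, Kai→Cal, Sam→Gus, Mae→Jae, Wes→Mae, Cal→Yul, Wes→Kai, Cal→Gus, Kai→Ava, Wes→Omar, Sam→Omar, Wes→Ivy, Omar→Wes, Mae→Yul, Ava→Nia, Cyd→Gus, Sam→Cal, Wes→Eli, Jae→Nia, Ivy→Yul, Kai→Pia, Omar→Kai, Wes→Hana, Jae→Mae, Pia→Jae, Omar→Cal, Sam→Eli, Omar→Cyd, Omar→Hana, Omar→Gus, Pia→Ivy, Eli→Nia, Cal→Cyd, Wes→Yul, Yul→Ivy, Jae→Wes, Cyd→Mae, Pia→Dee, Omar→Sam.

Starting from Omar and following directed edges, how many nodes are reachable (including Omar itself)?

BFS from Omar visits: Omar, Cal, Cyd, Gus, Hana, Kai, Sam, Wes, Yul, Mae, Ava, Pia, Eli, Ivy, Jae, Nia, Dee
Reachable nodes: 17 of 19 total.

17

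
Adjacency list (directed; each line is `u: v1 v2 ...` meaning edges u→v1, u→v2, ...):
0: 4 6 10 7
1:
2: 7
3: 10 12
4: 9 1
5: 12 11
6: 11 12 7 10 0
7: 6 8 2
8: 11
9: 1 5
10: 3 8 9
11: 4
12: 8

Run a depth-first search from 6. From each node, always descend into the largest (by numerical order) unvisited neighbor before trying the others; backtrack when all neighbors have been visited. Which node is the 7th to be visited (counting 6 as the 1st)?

Visit 6
6 → 12
12 → 8
8 → 11
11 → 4
4 → 9
9 → 5
9 → 1
6 → 10
10 → 3
6 → 7
7 → 2
6 → 0

Visit order: 6, 12, 8, 11, 4, 9, 5, 1, 10, 3, 7, 2, 0

5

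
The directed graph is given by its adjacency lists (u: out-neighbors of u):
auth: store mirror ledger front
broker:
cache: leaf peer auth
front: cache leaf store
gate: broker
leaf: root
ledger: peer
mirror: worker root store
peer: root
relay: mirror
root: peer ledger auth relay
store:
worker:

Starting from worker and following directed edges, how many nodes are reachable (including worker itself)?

1

BFS from worker visits: worker
Reachable nodes: 1 of 13 total.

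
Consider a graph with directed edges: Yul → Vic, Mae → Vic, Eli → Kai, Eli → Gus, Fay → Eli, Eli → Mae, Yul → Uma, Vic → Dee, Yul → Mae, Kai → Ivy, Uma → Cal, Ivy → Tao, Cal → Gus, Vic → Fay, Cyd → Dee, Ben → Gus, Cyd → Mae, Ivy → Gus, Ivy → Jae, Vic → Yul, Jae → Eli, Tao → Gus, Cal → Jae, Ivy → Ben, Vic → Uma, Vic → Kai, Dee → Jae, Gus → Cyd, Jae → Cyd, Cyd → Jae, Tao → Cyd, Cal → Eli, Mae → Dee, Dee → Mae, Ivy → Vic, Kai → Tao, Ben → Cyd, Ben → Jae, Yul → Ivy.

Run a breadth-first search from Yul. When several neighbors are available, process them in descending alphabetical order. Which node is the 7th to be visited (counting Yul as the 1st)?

Visit Yul; enqueue Vic, Uma, Mae, Ivy → queue [Vic, Uma, Mae, Ivy]
Visit Vic; enqueue Kai, Fay, Dee → queue [Uma, Mae, Ivy, Kai, Fay, Dee]
Visit Uma; enqueue Cal → queue [Mae, Ivy, Kai, Fay, Dee, Cal]
Visit Mae → queue [Ivy, Kai, Fay, Dee, Cal]
Visit Ivy; enqueue Tao, Jae, Gus, Ben → queue [Kai, Fay, Dee, Cal, Tao, Jae, Gus, Ben]
Visit Kai → queue [Fay, Dee, Cal, Tao, Jae, Gus, Ben]
Visit Fay; enqueue Eli → queue [Dee, Cal, Tao, Jae, Gus, Ben, Eli]
Visit Dee → queue [Cal, Tao, Jae, Gus, Ben, Eli]
Visit Cal → queue [Tao, Jae, Gus, Ben, Eli]
Visit Tao; enqueue Cyd → queue [Jae, Gus, Ben, Eli, Cyd]
Visit Jae → queue [Gus, Ben, Eli, Cyd]
Visit Gus → queue [Ben, Eli, Cyd]
Visit Ben → queue [Eli, Cyd]
Visit Eli → queue [Cyd]
Visit Cyd → queue []

Visit order: Yul, Vic, Uma, Mae, Ivy, Kai, Fay, Dee, Cal, Tao, Jae, Gus, Ben, Eli, Cyd

Fay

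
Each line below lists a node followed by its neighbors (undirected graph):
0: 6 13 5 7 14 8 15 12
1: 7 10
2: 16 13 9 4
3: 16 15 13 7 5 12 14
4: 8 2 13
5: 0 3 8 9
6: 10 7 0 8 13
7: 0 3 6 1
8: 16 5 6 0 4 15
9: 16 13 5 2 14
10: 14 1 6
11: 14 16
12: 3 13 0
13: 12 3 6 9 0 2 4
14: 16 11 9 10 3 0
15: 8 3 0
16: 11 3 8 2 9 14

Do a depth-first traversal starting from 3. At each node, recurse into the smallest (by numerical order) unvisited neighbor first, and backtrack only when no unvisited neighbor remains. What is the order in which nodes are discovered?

3, 5, 0, 6, 7, 1, 10, 14, 9, 2, 4, 8, 15, 16, 11, 13, 12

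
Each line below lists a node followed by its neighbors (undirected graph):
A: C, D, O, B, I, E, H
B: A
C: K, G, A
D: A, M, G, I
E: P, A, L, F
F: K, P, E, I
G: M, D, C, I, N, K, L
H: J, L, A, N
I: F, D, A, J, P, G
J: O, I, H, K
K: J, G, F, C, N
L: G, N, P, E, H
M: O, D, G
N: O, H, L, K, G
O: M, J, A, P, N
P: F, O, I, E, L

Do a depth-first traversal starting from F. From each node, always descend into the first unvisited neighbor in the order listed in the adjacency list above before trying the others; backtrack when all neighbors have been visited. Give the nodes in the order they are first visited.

Visit F
F → K
K → J
J → O
O → M
M → D
D → A
A → C
C → G
G → I
I → P
P → E
E → L
L → N
N → H
A → B

F → K → J → O → M → D → A → C → G → I → P → E → L → N → H → B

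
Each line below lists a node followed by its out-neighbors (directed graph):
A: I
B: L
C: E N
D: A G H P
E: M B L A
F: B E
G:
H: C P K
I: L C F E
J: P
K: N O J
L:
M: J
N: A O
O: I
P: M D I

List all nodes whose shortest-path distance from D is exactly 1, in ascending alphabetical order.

A, G, H, P

Level 0: D
Level 1: A, G, H, P
Level 2: C, I, K, M
Level 3: E, F, J, L, N, O
Level 4: B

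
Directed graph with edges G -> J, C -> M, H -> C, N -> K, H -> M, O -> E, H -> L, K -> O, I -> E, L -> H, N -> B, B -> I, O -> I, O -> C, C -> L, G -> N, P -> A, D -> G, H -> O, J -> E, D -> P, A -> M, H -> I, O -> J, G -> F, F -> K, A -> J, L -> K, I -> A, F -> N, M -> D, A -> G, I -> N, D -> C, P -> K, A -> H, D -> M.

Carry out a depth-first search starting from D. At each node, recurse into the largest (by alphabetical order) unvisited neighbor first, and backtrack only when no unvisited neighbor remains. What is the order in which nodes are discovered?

Visit D
D → P
P → K
K → O
O → J
J → E
O → I
I → N
N → B
I → A
A → M
A → H
H → L
H → C
A → G
G → F

D, P, K, O, J, E, I, N, B, A, M, H, L, C, G, F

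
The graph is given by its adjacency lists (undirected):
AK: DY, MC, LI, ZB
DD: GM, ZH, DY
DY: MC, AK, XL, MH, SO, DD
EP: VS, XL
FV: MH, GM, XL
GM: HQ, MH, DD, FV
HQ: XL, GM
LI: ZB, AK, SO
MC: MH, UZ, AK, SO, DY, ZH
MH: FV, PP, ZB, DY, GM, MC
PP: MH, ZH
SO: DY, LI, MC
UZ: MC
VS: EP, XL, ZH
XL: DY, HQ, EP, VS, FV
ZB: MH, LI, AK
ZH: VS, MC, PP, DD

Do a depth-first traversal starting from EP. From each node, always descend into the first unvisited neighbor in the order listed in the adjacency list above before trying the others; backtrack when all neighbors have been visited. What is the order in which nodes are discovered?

Visit EP
EP → VS
VS → XL
XL → DY
DY → MC
MC → MH
MH → FV
FV → GM
GM → HQ
GM → DD
DD → ZH
ZH → PP
MH → ZB
ZB → LI
LI → AK
LI → SO
MC → UZ

EP, VS, XL, DY, MC, MH, FV, GM, HQ, DD, ZH, PP, ZB, LI, AK, SO, UZ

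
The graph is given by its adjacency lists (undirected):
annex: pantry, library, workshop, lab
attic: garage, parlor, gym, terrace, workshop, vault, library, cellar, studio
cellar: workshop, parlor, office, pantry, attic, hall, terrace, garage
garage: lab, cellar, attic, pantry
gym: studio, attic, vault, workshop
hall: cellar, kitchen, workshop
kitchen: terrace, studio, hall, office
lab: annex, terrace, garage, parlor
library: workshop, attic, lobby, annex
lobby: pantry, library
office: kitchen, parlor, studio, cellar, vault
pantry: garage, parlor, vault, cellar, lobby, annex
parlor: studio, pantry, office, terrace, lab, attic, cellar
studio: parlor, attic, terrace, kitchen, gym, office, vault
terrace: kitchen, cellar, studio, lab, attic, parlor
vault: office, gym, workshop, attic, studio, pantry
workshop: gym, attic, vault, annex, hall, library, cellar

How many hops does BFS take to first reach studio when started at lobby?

3

Level 0: lobby
Level 1: library, pantry
Level 2: annex, attic, cellar, garage, parlor, vault, workshop
Level 3: gym, hall, lab, office, studio, terrace
Level 4: kitchen
studio first appears at level 3.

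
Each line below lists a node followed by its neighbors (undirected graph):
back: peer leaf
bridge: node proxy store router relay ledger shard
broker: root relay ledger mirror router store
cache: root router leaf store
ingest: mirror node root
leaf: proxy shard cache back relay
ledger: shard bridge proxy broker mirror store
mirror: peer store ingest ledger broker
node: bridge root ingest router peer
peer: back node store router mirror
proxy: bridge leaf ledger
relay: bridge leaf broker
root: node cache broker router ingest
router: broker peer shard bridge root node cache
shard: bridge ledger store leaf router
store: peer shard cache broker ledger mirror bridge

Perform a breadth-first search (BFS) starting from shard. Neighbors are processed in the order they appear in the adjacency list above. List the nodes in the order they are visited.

shard, bridge, ledger, store, leaf, router, node, proxy, relay, broker, mirror, peer, cache, back, root, ingest

Visit shard; enqueue bridge, ledger, store, leaf, router → queue [bridge, ledger, store, leaf, router]
Visit bridge; enqueue node, proxy, relay → queue [ledger, store, leaf, router, node, proxy, relay]
Visit ledger; enqueue broker, mirror → queue [store, leaf, router, node, proxy, relay, broker, mirror]
Visit store; enqueue peer, cache → queue [leaf, router, node, proxy, relay, broker, mirror, peer, cache]
Visit leaf; enqueue back → queue [router, node, proxy, relay, broker, mirror, peer, cache, back]
Visit router; enqueue root → queue [node, proxy, relay, broker, mirror, peer, cache, back, root]
Visit node; enqueue ingest → queue [proxy, relay, broker, mirror, peer, cache, back, root, ingest]
Visit proxy → queue [relay, broker, mirror, peer, cache, back, root, ingest]
Visit relay → queue [broker, mirror, peer, cache, back, root, ingest]
Visit broker → queue [mirror, peer, cache, back, root, ingest]
Visit mirror → queue [peer, cache, back, root, ingest]
Visit peer → queue [cache, back, root, ingest]
Visit cache → queue [back, root, ingest]
Visit back → queue [root, ingest]
Visit root → queue [ingest]
Visit ingest → queue []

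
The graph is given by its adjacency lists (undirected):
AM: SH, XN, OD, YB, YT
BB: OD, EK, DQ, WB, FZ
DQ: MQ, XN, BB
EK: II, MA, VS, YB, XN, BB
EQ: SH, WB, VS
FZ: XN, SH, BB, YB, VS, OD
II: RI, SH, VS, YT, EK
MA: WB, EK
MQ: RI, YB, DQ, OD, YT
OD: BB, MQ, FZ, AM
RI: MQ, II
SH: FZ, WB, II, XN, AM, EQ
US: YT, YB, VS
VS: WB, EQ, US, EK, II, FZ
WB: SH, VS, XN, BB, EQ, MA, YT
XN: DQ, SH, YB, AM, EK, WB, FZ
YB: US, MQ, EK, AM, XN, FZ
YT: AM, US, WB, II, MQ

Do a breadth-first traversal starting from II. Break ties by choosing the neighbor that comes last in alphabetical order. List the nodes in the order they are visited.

Visit II; enqueue YT, VS, SH, RI, EK → queue [YT, VS, SH, RI, EK]
Visit YT; enqueue WB, US, MQ, AM → queue [VS, SH, RI, EK, WB, US, MQ, AM]
Visit VS; enqueue FZ, EQ → queue [SH, RI, EK, WB, US, MQ, AM, FZ, EQ]
Visit SH; enqueue XN → queue [RI, EK, WB, US, MQ, AM, FZ, EQ, XN]
Visit RI → queue [EK, WB, US, MQ, AM, FZ, EQ, XN]
Visit EK; enqueue YB, MA, BB → queue [WB, US, MQ, AM, FZ, EQ, XN, YB, MA, BB]
Visit WB → queue [US, MQ, AM, FZ, EQ, XN, YB, MA, BB]
Visit US → queue [MQ, AM, FZ, EQ, XN, YB, MA, BB]
Visit MQ; enqueue OD, DQ → queue [AM, FZ, EQ, XN, YB, MA, BB, OD, DQ]
Visit AM → queue [FZ, EQ, XN, YB, MA, BB, OD, DQ]
Visit FZ → queue [EQ, XN, YB, MA, BB, OD, DQ]
Visit EQ → queue [XN, YB, MA, BB, OD, DQ]
Visit XN → queue [YB, MA, BB, OD, DQ]
Visit YB → queue [MA, BB, OD, DQ]
Visit MA → queue [BB, OD, DQ]
Visit BB → queue [OD, DQ]
Visit OD → queue [DQ]
Visit DQ → queue []

II YT VS SH RI EK WB US MQ AM FZ EQ XN YB MA BB OD DQ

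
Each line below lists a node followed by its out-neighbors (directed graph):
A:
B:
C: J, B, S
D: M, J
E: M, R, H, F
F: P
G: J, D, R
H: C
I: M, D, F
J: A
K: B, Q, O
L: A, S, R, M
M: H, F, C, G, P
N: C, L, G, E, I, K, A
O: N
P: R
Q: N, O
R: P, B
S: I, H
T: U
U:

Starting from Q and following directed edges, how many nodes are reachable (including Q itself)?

19

BFS from Q visits: Q, N, O, C, L, G, E, I, K, A, J, B, S, R, M, D, H, F, P
Reachable nodes: 19 of 21 total.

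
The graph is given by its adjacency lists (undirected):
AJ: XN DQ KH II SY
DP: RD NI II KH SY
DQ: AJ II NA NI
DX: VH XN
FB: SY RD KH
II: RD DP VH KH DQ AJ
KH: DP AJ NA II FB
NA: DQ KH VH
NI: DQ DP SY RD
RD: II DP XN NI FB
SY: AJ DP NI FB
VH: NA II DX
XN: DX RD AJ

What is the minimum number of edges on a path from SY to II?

2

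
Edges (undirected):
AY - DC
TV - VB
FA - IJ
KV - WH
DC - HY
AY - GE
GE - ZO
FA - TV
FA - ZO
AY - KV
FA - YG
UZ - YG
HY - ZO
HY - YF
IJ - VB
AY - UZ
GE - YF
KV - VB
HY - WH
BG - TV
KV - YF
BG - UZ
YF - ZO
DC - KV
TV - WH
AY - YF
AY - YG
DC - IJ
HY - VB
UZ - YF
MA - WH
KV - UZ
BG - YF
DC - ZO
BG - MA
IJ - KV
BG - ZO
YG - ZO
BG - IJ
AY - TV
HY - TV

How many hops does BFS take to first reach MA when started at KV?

Level 0: KV
Level 1: AY, DC, IJ, UZ, VB, WH, YF
Level 2: BG, FA, GE, HY, MA, TV, YG, ZO
MA first appears at level 2.

2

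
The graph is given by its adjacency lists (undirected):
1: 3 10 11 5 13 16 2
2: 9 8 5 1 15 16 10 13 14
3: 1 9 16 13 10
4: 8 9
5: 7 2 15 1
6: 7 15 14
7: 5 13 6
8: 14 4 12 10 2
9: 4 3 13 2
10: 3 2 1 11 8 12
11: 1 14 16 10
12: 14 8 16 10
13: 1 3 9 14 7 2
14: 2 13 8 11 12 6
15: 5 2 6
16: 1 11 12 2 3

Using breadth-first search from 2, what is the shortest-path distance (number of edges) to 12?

2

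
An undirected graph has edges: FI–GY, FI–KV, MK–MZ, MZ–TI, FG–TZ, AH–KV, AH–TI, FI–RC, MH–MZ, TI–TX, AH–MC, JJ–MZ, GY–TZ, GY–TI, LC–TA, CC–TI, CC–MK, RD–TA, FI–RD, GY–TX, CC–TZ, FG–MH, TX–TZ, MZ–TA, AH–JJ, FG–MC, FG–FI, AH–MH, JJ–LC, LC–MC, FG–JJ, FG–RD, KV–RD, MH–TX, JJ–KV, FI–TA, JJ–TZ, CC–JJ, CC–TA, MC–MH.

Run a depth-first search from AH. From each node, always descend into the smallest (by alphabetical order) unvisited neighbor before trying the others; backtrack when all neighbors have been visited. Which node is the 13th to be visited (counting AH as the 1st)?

Visit AH
AH → JJ
JJ → CC
CC → MK
MK → MZ
MZ → MH
MH → FG
FG → FI
FI → GY
GY → TI
TI → TX
TX → TZ
FI → KV
KV → RD
RD → TA
TA → LC
LC → MC
FI → RC

Visit order: AH, JJ, CC, MK, MZ, MH, FG, FI, GY, TI, TX, TZ, KV, RD, TA, LC, MC, RC

KV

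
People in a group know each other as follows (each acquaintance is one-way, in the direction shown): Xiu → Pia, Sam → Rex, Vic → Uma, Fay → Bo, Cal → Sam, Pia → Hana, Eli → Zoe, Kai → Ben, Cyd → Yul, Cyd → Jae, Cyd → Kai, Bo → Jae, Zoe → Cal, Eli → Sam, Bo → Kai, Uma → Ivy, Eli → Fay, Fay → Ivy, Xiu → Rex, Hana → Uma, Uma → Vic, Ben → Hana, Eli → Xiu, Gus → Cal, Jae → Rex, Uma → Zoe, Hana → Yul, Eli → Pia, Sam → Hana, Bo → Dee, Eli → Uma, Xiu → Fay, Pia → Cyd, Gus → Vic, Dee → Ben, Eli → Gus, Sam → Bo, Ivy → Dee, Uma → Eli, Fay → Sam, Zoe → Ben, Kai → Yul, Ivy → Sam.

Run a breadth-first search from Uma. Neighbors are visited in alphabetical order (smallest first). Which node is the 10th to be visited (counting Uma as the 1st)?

Visit Uma; enqueue Eli, Ivy, Vic, Zoe → queue [Eli, Ivy, Vic, Zoe]
Visit Eli; enqueue Fay, Gus, Pia, Sam, Xiu → queue [Ivy, Vic, Zoe, Fay, Gus, Pia, Sam, Xiu]
Visit Ivy; enqueue Dee → queue [Vic, Zoe, Fay, Gus, Pia, Sam, Xiu, Dee]
Visit Vic → queue [Zoe, Fay, Gus, Pia, Sam, Xiu, Dee]
Visit Zoe; enqueue Ben, Cal → queue [Fay, Gus, Pia, Sam, Xiu, Dee, Ben, Cal]
Visit Fay; enqueue Bo → queue [Gus, Pia, Sam, Xiu, Dee, Ben, Cal, Bo]
Visit Gus → queue [Pia, Sam, Xiu, Dee, Ben, Cal, Bo]
Visit Pia; enqueue Cyd, Hana → queue [Sam, Xiu, Dee, Ben, Cal, Bo, Cyd, Hana]
Visit Sam; enqueue Rex → queue [Xiu, Dee, Ben, Cal, Bo, Cyd, Hana, Rex]
Visit Xiu → queue [Dee, Ben, Cal, Bo, Cyd, Hana, Rex]
Visit Dee → queue [Ben, Cal, Bo, Cyd, Hana, Rex]
Visit Ben → queue [Cal, Bo, Cyd, Hana, Rex]
Visit Cal → queue [Bo, Cyd, Hana, Rex]
Visit Bo; enqueue Jae, Kai → queue [Cyd, Hana, Rex, Jae, Kai]
Visit Cyd; enqueue Yul → queue [Hana, Rex, Jae, Kai, Yul]
Visit Hana → queue [Rex, Jae, Kai, Yul]
Visit Rex → queue [Jae, Kai, Yul]
Visit Jae → queue [Kai, Yul]
Visit Kai → queue [Yul]
Visit Yul → queue []

Visit order: Uma, Eli, Ivy, Vic, Zoe, Fay, Gus, Pia, Sam, Xiu, Dee, Ben, Cal, Bo, Cyd, Hana, Rex, Jae, Kai, Yul

Xiu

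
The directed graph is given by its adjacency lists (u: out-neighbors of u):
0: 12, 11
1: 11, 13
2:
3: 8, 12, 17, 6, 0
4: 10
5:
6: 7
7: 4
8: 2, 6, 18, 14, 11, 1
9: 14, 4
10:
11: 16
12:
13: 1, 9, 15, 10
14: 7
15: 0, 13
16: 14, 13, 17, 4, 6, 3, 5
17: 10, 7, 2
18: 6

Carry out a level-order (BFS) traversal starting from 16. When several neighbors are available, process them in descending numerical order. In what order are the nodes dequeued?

16 → 17 → 14 → 13 → 6 → 5 → 4 → 3 → 10 → 7 → 2 → 15 → 9 → 1 → 12 → 8 → 0 → 11 → 18

Visit 16; enqueue 17, 14, 13, 6, 5, 4, 3 → queue [17, 14, 13, 6, 5, 4, 3]
Visit 17; enqueue 10, 7, 2 → queue [14, 13, 6, 5, 4, 3, 10, 7, 2]
Visit 14 → queue [13, 6, 5, 4, 3, 10, 7, 2]
Visit 13; enqueue 15, 9, 1 → queue [6, 5, 4, 3, 10, 7, 2, 15, 9, 1]
Visit 6 → queue [5, 4, 3, 10, 7, 2, 15, 9, 1]
Visit 5 → queue [4, 3, 10, 7, 2, 15, 9, 1]
Visit 4 → queue [3, 10, 7, 2, 15, 9, 1]
Visit 3; enqueue 12, 8, 0 → queue [10, 7, 2, 15, 9, 1, 12, 8, 0]
Visit 10 → queue [7, 2, 15, 9, 1, 12, 8, 0]
Visit 7 → queue [2, 15, 9, 1, 12, 8, 0]
Visit 2 → queue [15, 9, 1, 12, 8, 0]
Visit 15 → queue [9, 1, 12, 8, 0]
Visit 9 → queue [1, 12, 8, 0]
Visit 1; enqueue 11 → queue [12, 8, 0, 11]
Visit 12 → queue [8, 0, 11]
Visit 8; enqueue 18 → queue [0, 11, 18]
Visit 0 → queue [11, 18]
Visit 11 → queue [18]
Visit 18 → queue []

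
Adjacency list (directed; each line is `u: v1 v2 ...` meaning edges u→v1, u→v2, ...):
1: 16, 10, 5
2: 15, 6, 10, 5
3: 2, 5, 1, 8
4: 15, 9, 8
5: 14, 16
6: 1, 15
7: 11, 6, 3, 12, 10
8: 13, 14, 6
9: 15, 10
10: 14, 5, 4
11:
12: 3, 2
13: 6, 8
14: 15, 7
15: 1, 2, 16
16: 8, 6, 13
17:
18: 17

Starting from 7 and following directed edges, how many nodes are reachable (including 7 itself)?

BFS from 7 visits: 7, 11, 6, 3, 12, 10, 1, 15, 2, 5, 8, 14, 4, 16, 13, 9
Reachable nodes: 16 of 18 total.

16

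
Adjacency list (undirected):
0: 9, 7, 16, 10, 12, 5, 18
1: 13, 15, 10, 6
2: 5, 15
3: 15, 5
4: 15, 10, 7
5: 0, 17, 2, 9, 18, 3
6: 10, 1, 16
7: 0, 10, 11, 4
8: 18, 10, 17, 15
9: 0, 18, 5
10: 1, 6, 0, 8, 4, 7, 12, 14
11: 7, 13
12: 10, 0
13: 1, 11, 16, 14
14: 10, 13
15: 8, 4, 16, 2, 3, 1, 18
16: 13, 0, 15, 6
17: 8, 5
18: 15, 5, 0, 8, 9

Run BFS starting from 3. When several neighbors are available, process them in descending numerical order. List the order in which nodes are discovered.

3, 15, 5, 18, 16, 8, 4, 2, 1, 17, 9, 0, 13, 6, 10, 7, 12, 14, 11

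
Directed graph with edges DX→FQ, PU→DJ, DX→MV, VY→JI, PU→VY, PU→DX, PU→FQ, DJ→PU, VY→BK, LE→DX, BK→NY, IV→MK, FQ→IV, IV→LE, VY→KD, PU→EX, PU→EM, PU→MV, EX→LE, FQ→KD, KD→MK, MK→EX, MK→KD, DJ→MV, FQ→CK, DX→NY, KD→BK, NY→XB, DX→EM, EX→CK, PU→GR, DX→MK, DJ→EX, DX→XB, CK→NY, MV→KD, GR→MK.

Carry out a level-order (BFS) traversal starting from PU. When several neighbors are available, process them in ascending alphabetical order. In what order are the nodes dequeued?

Visit PU; enqueue DJ, DX, EM, EX, FQ, GR, MV, VY → queue [DJ, DX, EM, EX, FQ, GR, MV, VY]
Visit DJ → queue [DX, EM, EX, FQ, GR, MV, VY]
Visit DX; enqueue MK, NY, XB → queue [EM, EX, FQ, GR, MV, VY, MK, NY, XB]
Visit EM → queue [EX, FQ, GR, MV, VY, MK, NY, XB]
Visit EX; enqueue CK, LE → queue [FQ, GR, MV, VY, MK, NY, XB, CK, LE]
Visit FQ; enqueue IV, KD → queue [GR, MV, VY, MK, NY, XB, CK, LE, IV, KD]
Visit GR → queue [MV, VY, MK, NY, XB, CK, LE, IV, KD]
Visit MV → queue [VY, MK, NY, XB, CK, LE, IV, KD]
Visit VY; enqueue BK, JI → queue [MK, NY, XB, CK, LE, IV, KD, BK, JI]
Visit MK → queue [NY, XB, CK, LE, IV, KD, BK, JI]
Visit NY → queue [XB, CK, LE, IV, KD, BK, JI]
Visit XB → queue [CK, LE, IV, KD, BK, JI]
Visit CK → queue [LE, IV, KD, BK, JI]
Visit LE → queue [IV, KD, BK, JI]
Visit IV → queue [KD, BK, JI]
Visit KD → queue [BK, JI]
Visit BK → queue [JI]
Visit JI → queue []

PU DJ DX EM EX FQ GR MV VY MK NY XB CK LE IV KD BK JI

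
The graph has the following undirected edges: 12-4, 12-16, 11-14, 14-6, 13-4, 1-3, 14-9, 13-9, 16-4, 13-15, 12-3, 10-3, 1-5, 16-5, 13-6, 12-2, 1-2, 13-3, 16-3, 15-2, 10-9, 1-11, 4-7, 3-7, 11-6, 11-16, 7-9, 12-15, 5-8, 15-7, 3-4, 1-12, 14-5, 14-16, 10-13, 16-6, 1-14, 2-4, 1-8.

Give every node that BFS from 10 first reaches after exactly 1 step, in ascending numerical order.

3, 9, 13

Level 0: 10
Level 1: 3, 9, 13
Level 2: 1, 4, 6, 7, 12, 14, 15, 16
Level 3: 2, 5, 8, 11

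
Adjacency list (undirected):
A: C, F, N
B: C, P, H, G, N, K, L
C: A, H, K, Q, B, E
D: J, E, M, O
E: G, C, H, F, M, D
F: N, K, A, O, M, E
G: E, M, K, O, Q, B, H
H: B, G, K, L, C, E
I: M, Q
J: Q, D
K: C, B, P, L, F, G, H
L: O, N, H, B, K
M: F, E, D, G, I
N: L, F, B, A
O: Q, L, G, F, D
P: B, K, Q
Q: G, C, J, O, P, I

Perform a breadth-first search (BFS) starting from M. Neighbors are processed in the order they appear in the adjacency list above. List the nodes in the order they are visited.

M → F → E → D → G → I → N → K → A → O → C → H → J → Q → B → L → P

Visit M; enqueue F, E, D, G, I → queue [F, E, D, G, I]
Visit F; enqueue N, K, A, O → queue [E, D, G, I, N, K, A, O]
Visit E; enqueue C, H → queue [D, G, I, N, K, A, O, C, H]
Visit D; enqueue J → queue [G, I, N, K, A, O, C, H, J]
Visit G; enqueue Q, B → queue [I, N, K, A, O, C, H, J, Q, B]
Visit I → queue [N, K, A, O, C, H, J, Q, B]
Visit N; enqueue L → queue [K, A, O, C, H, J, Q, B, L]
Visit K; enqueue P → queue [A, O, C, H, J, Q, B, L, P]
Visit A → queue [O, C, H, J, Q, B, L, P]
Visit O → queue [C, H, J, Q, B, L, P]
Visit C → queue [H, J, Q, B, L, P]
Visit H → queue [J, Q, B, L, P]
Visit J → queue [Q, B, L, P]
Visit Q → queue [B, L, P]
Visit B → queue [L, P]
Visit L → queue [P]
Visit P → queue []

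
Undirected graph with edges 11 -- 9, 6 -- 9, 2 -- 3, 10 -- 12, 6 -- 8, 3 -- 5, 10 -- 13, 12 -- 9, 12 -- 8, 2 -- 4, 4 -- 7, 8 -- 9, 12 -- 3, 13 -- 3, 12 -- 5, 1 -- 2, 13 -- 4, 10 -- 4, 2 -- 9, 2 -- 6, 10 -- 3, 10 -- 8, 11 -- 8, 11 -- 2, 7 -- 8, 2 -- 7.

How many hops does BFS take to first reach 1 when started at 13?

3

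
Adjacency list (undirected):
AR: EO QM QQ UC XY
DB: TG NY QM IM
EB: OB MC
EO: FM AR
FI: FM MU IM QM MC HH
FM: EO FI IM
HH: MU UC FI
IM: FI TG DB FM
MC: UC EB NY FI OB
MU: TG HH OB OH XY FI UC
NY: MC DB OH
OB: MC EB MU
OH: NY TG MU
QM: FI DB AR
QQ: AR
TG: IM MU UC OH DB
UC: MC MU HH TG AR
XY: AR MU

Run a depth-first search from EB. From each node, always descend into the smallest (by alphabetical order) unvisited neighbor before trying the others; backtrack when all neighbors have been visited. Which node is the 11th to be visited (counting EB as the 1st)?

Visit EB
EB → MC
MC → FI
FI → FM
FM → EO
EO → AR
AR → QM
QM → DB
DB → IM
IM → TG
TG → MU
MU → HH
HH → UC
MU → OB
MU → OH
OH → NY
MU → XY
AR → QQ

Visit order: EB, MC, FI, FM, EO, AR, QM, DB, IM, TG, MU, HH, UC, OB, OH, NY, XY, QQ

MU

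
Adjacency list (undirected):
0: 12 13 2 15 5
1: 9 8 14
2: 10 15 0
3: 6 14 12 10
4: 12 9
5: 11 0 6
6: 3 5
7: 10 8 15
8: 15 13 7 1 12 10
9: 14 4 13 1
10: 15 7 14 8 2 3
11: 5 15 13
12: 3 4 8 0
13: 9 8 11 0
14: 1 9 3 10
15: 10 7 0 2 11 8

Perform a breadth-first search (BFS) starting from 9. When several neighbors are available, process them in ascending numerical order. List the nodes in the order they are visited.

Visit 9; enqueue 1, 4, 13, 14 → queue [1, 4, 13, 14]
Visit 1; enqueue 8 → queue [4, 13, 14, 8]
Visit 4; enqueue 12 → queue [13, 14, 8, 12]
Visit 13; enqueue 0, 11 → queue [14, 8, 12, 0, 11]
Visit 14; enqueue 3, 10 → queue [8, 12, 0, 11, 3, 10]
Visit 8; enqueue 7, 15 → queue [12, 0, 11, 3, 10, 7, 15]
Visit 12 → queue [0, 11, 3, 10, 7, 15]
Visit 0; enqueue 2, 5 → queue [11, 3, 10, 7, 15, 2, 5]
Visit 11 → queue [3, 10, 7, 15, 2, 5]
Visit 3; enqueue 6 → queue [10, 7, 15, 2, 5, 6]
Visit 10 → queue [7, 15, 2, 5, 6]
Visit 7 → queue [15, 2, 5, 6]
Visit 15 → queue [2, 5, 6]
Visit 2 → queue [5, 6]
Visit 5 → queue [6]
Visit 6 → queue []

9 -> 1 -> 4 -> 13 -> 14 -> 8 -> 12 -> 0 -> 11 -> 3 -> 10 -> 7 -> 15 -> 2 -> 5 -> 6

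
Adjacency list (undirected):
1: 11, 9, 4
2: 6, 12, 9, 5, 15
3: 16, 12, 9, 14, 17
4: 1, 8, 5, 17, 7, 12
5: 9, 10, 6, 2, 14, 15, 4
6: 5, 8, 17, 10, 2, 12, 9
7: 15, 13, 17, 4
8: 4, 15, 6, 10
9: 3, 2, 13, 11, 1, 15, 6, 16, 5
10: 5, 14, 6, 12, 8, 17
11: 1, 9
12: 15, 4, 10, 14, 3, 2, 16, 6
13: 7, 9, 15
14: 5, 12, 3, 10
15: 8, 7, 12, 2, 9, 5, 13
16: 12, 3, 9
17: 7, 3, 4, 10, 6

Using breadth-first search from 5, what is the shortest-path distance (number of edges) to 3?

Level 0: 5
Level 1: 2, 4, 6, 9, 10, 14, 15
Level 2: 1, 3, 7, 8, 11, 12, 13, 16, 17
3 first appears at level 2.

2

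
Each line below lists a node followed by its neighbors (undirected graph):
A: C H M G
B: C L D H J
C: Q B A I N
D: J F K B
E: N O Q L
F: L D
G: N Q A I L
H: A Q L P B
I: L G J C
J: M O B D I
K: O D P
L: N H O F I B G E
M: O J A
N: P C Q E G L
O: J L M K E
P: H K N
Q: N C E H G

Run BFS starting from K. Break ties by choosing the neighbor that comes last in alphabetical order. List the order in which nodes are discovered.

K -> P -> O -> D -> N -> H -> M -> L -> J -> E -> F -> B -> Q -> G -> C -> A -> I

Visit K; enqueue P, O, D → queue [P, O, D]
Visit P; enqueue N, H → queue [O, D, N, H]
Visit O; enqueue M, L, J, E → queue [D, N, H, M, L, J, E]
Visit D; enqueue F, B → queue [N, H, M, L, J, E, F, B]
Visit N; enqueue Q, G, C → queue [H, M, L, J, E, F, B, Q, G, C]
Visit H; enqueue A → queue [M, L, J, E, F, B, Q, G, C, A]
Visit M → queue [L, J, E, F, B, Q, G, C, A]
Visit L; enqueue I → queue [J, E, F, B, Q, G, C, A, I]
Visit J → queue [E, F, B, Q, G, C, A, I]
Visit E → queue [F, B, Q, G, C, A, I]
Visit F → queue [B, Q, G, C, A, I]
Visit B → queue [Q, G, C, A, I]
Visit Q → queue [G, C, A, I]
Visit G → queue [C, A, I]
Visit C → queue [A, I]
Visit A → queue [I]
Visit I → queue []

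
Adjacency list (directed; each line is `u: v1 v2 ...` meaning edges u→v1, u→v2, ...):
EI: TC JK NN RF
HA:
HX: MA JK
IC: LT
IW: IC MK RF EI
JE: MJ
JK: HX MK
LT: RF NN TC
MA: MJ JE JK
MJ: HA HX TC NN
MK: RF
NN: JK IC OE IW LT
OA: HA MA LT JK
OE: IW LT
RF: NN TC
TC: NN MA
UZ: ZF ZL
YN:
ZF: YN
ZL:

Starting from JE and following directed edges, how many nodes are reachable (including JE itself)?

BFS from JE visits: JE, MJ, HA, HX, NN, TC, JK, MA, IC, IW, LT, OE, MK, EI, RF
Reachable nodes: 15 of 20 total.

15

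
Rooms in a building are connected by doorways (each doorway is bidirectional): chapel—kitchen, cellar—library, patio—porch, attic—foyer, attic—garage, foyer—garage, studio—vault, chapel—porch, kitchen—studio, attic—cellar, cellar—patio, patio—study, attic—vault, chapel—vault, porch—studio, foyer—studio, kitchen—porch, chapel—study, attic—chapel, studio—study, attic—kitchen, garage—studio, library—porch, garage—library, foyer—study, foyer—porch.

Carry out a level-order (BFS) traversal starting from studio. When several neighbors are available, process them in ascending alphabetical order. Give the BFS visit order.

Visit studio; enqueue foyer, garage, kitchen, porch, study, vault → queue [foyer, garage, kitchen, porch, study, vault]
Visit foyer; enqueue attic → queue [garage, kitchen, porch, study, vault, attic]
Visit garage; enqueue library → queue [kitchen, porch, study, vault, attic, library]
Visit kitchen; enqueue chapel → queue [porch, study, vault, attic, library, chapel]
Visit porch; enqueue patio → queue [study, vault, attic, library, chapel, patio]
Visit study → queue [vault, attic, library, chapel, patio]
Visit vault → queue [attic, library, chapel, patio]
Visit attic; enqueue cellar → queue [library, chapel, patio, cellar]
Visit library → queue [chapel, patio, cellar]
Visit chapel → queue [patio, cellar]
Visit patio → queue [cellar]
Visit cellar → queue []

studio, foyer, garage, kitchen, porch, study, vault, attic, library, chapel, patio, cellar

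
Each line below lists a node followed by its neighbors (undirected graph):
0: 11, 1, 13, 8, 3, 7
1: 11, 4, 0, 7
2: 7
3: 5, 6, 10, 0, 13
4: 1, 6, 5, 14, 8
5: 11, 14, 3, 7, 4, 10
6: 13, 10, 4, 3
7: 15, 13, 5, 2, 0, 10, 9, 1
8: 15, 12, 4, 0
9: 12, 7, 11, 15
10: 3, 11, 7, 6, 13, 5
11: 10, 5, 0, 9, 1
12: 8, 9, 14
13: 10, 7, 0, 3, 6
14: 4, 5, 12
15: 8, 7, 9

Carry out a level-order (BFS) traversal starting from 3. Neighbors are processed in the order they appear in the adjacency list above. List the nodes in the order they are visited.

3 -> 5 -> 6 -> 10 -> 0 -> 13 -> 11 -> 14 -> 7 -> 4 -> 1 -> 8 -> 9 -> 12 -> 15 -> 2

Visit 3; enqueue 5, 6, 10, 0, 13 → queue [5, 6, 10, 0, 13]
Visit 5; enqueue 11, 14, 7, 4 → queue [6, 10, 0, 13, 11, 14, 7, 4]
Visit 6 → queue [10, 0, 13, 11, 14, 7, 4]
Visit 10 → queue [0, 13, 11, 14, 7, 4]
Visit 0; enqueue 1, 8 → queue [13, 11, 14, 7, 4, 1, 8]
Visit 13 → queue [11, 14, 7, 4, 1, 8]
Visit 11; enqueue 9 → queue [14, 7, 4, 1, 8, 9]
Visit 14; enqueue 12 → queue [7, 4, 1, 8, 9, 12]
Visit 7; enqueue 15, 2 → queue [4, 1, 8, 9, 12, 15, 2]
Visit 4 → queue [1, 8, 9, 12, 15, 2]
Visit 1 → queue [8, 9, 12, 15, 2]
Visit 8 → queue [9, 12, 15, 2]
Visit 9 → queue [12, 15, 2]
Visit 12 → queue [15, 2]
Visit 15 → queue [2]
Visit 2 → queue []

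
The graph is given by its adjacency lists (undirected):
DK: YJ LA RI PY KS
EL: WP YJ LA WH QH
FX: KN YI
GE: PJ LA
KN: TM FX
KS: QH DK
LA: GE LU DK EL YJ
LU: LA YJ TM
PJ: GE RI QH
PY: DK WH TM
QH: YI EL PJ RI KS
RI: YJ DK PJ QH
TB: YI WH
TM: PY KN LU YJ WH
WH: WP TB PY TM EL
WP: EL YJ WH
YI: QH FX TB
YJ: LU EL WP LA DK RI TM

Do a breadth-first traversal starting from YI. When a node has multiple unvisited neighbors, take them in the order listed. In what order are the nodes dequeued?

YI, QH, FX, TB, EL, PJ, RI, KS, KN, WH, WP, YJ, LA, GE, DK, TM, PY, LU

Visit YI; enqueue QH, FX, TB → queue [QH, FX, TB]
Visit QH; enqueue EL, PJ, RI, KS → queue [FX, TB, EL, PJ, RI, KS]
Visit FX; enqueue KN → queue [TB, EL, PJ, RI, KS, KN]
Visit TB; enqueue WH → queue [EL, PJ, RI, KS, KN, WH]
Visit EL; enqueue WP, YJ, LA → queue [PJ, RI, KS, KN, WH, WP, YJ, LA]
Visit PJ; enqueue GE → queue [RI, KS, KN, WH, WP, YJ, LA, GE]
Visit RI; enqueue DK → queue [KS, KN, WH, WP, YJ, LA, GE, DK]
Visit KS → queue [KN, WH, WP, YJ, LA, GE, DK]
Visit KN; enqueue TM → queue [WH, WP, YJ, LA, GE, DK, TM]
Visit WH; enqueue PY → queue [WP, YJ, LA, GE, DK, TM, PY]
Visit WP → queue [YJ, LA, GE, DK, TM, PY]
Visit YJ; enqueue LU → queue [LA, GE, DK, TM, PY, LU]
Visit LA → queue [GE, DK, TM, PY, LU]
Visit GE → queue [DK, TM, PY, LU]
Visit DK → queue [TM, PY, LU]
Visit TM → queue [PY, LU]
Visit PY → queue [LU]
Visit LU → queue []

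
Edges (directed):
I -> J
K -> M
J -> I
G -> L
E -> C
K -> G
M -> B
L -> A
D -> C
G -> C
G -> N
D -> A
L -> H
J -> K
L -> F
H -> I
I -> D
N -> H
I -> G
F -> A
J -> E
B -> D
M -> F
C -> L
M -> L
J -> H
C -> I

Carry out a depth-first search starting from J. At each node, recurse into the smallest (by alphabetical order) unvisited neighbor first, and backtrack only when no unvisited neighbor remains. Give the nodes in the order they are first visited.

J, E, C, I, D, A, G, L, F, H, N, K, M, B

Visit J
J → E
E → C
C → I
I → D
D → A
I → G
G → L
L → F
L → H
G → N
J → K
K → M
M → B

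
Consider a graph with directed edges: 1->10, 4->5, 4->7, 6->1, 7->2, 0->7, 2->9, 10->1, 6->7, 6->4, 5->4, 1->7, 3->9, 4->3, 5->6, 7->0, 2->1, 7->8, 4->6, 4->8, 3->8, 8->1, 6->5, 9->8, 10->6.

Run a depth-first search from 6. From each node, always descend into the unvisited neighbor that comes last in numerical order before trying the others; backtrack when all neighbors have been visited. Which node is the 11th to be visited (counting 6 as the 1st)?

3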